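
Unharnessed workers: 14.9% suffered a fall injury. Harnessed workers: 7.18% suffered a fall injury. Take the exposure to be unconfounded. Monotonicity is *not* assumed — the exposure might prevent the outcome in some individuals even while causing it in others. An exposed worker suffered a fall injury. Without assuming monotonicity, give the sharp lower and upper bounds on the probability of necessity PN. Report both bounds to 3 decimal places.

0.518 ≤ PN ≤ 1.000

p₁ = 0.149, p₀ = 0.0718.
Under exogeneity alone the bounds on PN are max{0,(p₁−p₀)/p₁} ≤ PN ≤ min{1,(1−p₀)/p₁}.
  lower = (p₁ − p₀)/p₁ = 0.0772 / 0.149 ≈ 0.5181
  upper = min{1, (1 − p₀)/p₁} = 0.9282 / 0.149 ≈ 6.2295 → capped at 1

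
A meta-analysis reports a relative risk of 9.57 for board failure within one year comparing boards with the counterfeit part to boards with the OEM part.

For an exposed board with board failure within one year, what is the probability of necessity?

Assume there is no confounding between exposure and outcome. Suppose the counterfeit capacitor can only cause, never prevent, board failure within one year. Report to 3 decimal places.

Under exogeneity and monotonicity, PN = (RR − 1) / RR = 1 − 1/RR.
PN = (9.57 − 1) / 9.57 = 8.57 / 9.57 ≈ 0.8955

PN ≈ 0.896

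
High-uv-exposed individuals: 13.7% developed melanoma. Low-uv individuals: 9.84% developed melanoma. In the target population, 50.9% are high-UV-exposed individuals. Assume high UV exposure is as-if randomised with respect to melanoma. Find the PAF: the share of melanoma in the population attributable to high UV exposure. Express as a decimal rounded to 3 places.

p₁ = 0.137, p₀ = 0.0984.
Overall risk P(Y=1) = π·p₁ + (1−π)·p₀ = 0.509×0.137 + 0.491×0.0984 = 0.11805.
Under exogeneity, PAF = [P(Y=1) − p₀] / P(Y=1).
PAF = (0.11805 − 0.0984) / 0.11805 ≈ 0.1664

PAF ≈ 0.166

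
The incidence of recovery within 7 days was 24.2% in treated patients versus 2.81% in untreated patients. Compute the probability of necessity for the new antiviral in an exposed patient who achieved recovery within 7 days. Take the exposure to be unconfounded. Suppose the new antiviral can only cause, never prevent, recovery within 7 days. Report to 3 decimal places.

PN ≈ 0.884

p₁ = 0.242, p₀ = 0.0281.
Under exogeneity and monotonicity, PN = (p₁ − p₀) / p₁.
PN = (0.242 − 0.0281) / 0.242 = 0.2139 / 0.242 ≈ 0.8839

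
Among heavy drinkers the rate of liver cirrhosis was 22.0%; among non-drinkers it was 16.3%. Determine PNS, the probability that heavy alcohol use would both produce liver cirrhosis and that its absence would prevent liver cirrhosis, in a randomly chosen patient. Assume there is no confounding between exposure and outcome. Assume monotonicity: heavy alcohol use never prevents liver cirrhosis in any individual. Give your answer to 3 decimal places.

PNS ≈ 0.057

p₁ = 0.22, p₀ = 0.163.
Under exogeneity and monotonicity, PNS = p₁ − p₀.
PNS = 0.22 − 0.163 = 0.057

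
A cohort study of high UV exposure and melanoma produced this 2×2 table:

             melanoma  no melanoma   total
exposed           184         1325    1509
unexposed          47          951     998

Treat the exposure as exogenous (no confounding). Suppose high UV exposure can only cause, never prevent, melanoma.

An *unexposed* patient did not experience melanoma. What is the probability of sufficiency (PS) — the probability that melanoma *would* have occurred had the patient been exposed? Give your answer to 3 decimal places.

PS ≈ 0.079

p₁ = P(outcome | exposed) = 184/1509 = 0.12194
p₀ = P(outcome | unexposed) = 47/998 = 0.047094
Under exogeneity and monotonicity, PS = (p₁ − p₀) / (1 − p₀).
PS = (0.12194 − 0.047094) / (1 − 0.047094) = 0.074841 / 0.95291 ≈ 0.0785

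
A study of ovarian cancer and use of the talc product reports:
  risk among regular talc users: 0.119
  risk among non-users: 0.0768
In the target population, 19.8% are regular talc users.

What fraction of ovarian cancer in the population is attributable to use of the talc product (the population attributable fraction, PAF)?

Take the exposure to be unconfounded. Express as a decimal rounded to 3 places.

Let p₁ = 0.119, p₀ = 0.0768.
Overall risk P(Y=1) = π·p₁ + (1−π)·p₀ = 0.198×0.119 + 0.802×0.0768 = 0.085156.
Under exogeneity, PAF = [P(Y=1) − p₀] / P(Y=1).
PAF = (0.085156 − 0.0768) / 0.085156 ≈ 0.0981

PAF ≈ 0.098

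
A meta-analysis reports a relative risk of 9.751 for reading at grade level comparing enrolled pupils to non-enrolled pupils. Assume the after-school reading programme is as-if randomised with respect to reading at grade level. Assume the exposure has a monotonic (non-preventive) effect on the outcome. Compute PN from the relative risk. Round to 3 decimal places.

Under exogeneity and monotonicity, PN = (RR − 1) / RR = 1 − 1/RR.
PN = (9.751 − 1) / 9.751 = 8.751 / 9.751 ≈ 0.8974

PN ≈ 0.897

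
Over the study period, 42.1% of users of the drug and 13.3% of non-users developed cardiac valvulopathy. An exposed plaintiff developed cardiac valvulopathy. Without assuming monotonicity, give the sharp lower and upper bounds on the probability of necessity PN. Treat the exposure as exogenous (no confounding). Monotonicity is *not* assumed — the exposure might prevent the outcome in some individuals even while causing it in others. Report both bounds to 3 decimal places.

p₁ = 0.421, p₀ = 0.133.
Under exogeneity alone the bounds on PN are max{0,(p₁−p₀)/p₁} ≤ PN ≤ min{1,(1−p₀)/p₁}.
  lower = (p₁ − p₀)/p₁ = 0.288 / 0.421 ≈ 0.6841
  upper = min{1, (1 − p₀)/p₁} = 0.867 / 0.421 ≈ 2.0594 → capped at 1

0.684 ≤ PN ≤ 1.000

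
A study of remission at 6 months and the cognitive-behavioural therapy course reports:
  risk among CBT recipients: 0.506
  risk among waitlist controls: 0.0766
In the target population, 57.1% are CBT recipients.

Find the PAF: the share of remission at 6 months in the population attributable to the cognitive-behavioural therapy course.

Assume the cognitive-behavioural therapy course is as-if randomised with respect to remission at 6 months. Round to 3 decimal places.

PAF ≈ 0.762

Let p₁ = 0.506, p₀ = 0.0766.
Overall risk P(Y=1) = π·p₁ + (1−π)·p₀ = 0.571×0.506 + 0.429×0.0766 = 0.32179.
Under exogeneity, PAF = [P(Y=1) − p₀] / P(Y=1).
PAF = (0.32179 − 0.0766) / 0.32179 ≈ 0.7620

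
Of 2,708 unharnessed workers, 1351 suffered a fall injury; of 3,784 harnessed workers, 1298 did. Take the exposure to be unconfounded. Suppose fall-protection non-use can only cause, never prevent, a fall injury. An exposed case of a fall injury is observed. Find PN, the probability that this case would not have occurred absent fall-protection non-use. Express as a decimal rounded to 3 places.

PN ≈ 0.312

p₁ = P(outcome | exposed) = 1351/2708 = 0.49889
p₀ = P(outcome | unexposed) = 1298/3784 = 0.34302
Under exogeneity and monotonicity, PN = (p₁ − p₀) / p₁.
PN = (0.49889 − 0.34302) / 0.49889 = 0.15587 / 0.49889 ≈ 0.3124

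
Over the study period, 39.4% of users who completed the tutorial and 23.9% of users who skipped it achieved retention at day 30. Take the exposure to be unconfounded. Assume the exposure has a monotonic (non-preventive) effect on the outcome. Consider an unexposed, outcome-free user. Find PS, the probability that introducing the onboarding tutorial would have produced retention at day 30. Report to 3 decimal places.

p₁ = 0.394, p₀ = 0.239.
Under exogeneity and monotonicity, PS = (p₁ − p₀) / (1 − p₀).
PS = (0.394 − 0.239) / (1 − 0.239) = 0.155 / 0.761 ≈ 0.2037

PS ≈ 0.204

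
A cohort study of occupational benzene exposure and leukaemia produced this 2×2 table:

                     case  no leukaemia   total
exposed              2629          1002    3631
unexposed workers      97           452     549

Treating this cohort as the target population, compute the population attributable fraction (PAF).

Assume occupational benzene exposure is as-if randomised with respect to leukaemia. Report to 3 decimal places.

p₁ = P(outcome | exposed) = 2629/3631 = 0.72404
p₀ = P(outcome | unexposed) = 97/549 = 0.17668
Exposure prevalence π = 3631/4180 = 0.86866; overall risk P(Y=1) = 0.65215.
Under exogeneity, PAF = [P(Y=1) − p₀]/P(Y=1).
PAF = (0.65215 − 0.17668) / 0.65215 ≈ 0.7291

PAF ≈ 0.729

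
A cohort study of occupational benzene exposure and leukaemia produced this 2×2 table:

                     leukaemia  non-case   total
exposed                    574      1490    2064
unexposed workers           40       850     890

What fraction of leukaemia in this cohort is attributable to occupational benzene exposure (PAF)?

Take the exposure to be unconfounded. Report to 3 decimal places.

p₁ = P(outcome | exposed) = 574/2064 = 0.2781
p₀ = P(outcome | unexposed) = 40/890 = 0.044944
Exposure prevalence π = 2064/2954 = 0.69871; overall risk P(Y=1) = 0.20785.
Under exogeneity, PAF = [P(Y=1) − p₀]/P(Y=1).
PAF = (0.20785 − 0.044944) / 0.20785 ≈ 0.7838

PAF ≈ 0.784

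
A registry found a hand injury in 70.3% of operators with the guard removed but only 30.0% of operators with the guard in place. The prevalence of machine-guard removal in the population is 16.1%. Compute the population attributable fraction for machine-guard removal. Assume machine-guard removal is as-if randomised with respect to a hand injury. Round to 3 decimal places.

PAF ≈ 0.178

p₁ = 0.703, p₀ = 0.3.
Overall risk P(Y=1) = π·p₁ + (1−π)·p₀ = 0.161×0.703 + 0.839×0.3 = 0.36488.
Under exogeneity, PAF = [P(Y=1) − p₀] / P(Y=1).
PAF = (0.36488 − 0.3) / 0.36488 ≈ 0.1778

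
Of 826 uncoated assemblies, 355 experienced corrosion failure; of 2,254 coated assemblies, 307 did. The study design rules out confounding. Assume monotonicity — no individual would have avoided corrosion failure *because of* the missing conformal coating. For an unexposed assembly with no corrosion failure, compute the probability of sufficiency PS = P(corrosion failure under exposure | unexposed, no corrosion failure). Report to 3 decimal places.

PS ≈ 0.340

p₁ = P(outcome | exposed) = 355/826 = 0.42978
p₀ = P(outcome | unexposed) = 307/2254 = 0.1362
Under exogeneity and monotonicity, PS = (p₁ − p₀) / (1 − p₀).
PS = (0.42978 − 0.1362) / (1 − 0.1362) = 0.29358 / 0.8638 ≈ 0.3399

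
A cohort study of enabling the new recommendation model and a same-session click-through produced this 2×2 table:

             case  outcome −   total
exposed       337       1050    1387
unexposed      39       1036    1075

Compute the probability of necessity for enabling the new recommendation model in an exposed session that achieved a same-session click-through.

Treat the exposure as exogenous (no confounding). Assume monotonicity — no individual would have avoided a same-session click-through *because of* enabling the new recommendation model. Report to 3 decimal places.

p₁ = P(outcome | exposed) = 337/1387 = 0.24297
p₀ = P(outcome | unexposed) = 39/1075 = 0.036279
Under exogeneity and monotonicity, PN = (p₁ − p₀) / p₁.
PN = (0.24297 − 0.036279) / 0.24297 = 0.20669 / 0.24297 ≈ 0.8507

PN ≈ 0.851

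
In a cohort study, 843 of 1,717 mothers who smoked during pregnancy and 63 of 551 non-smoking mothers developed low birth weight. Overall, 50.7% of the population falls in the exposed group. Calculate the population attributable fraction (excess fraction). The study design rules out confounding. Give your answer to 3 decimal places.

p₁ = P(outcome | exposed) = 843/1717 = 0.49097
p₀ = P(outcome | unexposed) = 63/551 = 0.11434
Overall risk P(Y=1) = π·p₁ + (1−π)·p₀ = 0.507×0.49097 + 0.493×0.11434 = 0.30529.
Under exogeneity, PAF = [P(Y=1) − p₀] / P(Y=1).
PAF = (0.30529 − 0.11434) / 0.30529 ≈ 0.6255

PAF ≈ 0.625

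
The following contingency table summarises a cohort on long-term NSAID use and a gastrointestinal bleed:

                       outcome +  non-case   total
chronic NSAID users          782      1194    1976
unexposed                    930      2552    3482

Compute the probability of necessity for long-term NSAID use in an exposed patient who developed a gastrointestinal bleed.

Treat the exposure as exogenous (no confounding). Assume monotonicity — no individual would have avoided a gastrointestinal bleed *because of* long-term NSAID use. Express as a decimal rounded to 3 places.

p₁ = P(outcome | exposed) = 782/1976 = 0.39575
p₀ = P(outcome | unexposed) = 930/3482 = 0.26709
Under exogeneity and monotonicity, PN = (p₁ − p₀)/p₁.
PN = (0.39575 − 0.26709) / 0.39575 ≈ 0.3251

PN ≈ 0.325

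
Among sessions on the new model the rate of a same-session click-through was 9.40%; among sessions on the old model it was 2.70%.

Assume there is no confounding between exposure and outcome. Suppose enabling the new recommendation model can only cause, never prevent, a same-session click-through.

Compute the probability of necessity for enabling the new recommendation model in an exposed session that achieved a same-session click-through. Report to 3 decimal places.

PN ≈ 0.713

p₁ = 0.094, p₀ = 0.027.
Under exogeneity and monotonicity, PN = (p₁ − p₀) / p₁.
PN = (0.094 − 0.027) / 0.094 = 0.067 / 0.094 ≈ 0.7128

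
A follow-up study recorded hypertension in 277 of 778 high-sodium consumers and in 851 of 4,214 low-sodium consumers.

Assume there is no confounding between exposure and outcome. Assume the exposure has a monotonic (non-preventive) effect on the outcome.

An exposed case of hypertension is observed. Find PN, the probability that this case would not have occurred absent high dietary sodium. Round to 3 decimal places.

PN ≈ 0.433

p₁ = P(outcome | exposed) = 277/778 = 0.35604
p₀ = P(outcome | unexposed) = 851/4214 = 0.20195
Under exogeneity and monotonicity, PN = (p₁ − p₀) / p₁.
PN = (0.35604 − 0.20195) / 0.35604 = 0.1541 / 0.35604 ≈ 0.4328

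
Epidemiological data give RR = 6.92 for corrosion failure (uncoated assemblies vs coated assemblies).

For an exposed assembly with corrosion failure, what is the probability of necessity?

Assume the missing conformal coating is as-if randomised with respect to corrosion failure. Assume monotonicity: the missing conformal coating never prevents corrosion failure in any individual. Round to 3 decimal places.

Under exogeneity and monotonicity, PN = (RR − 1) / RR = 1 − 1/RR.
PN = (6.92 − 1) / 6.92 = 5.92 / 6.92 ≈ 0.8555

PN ≈ 0.855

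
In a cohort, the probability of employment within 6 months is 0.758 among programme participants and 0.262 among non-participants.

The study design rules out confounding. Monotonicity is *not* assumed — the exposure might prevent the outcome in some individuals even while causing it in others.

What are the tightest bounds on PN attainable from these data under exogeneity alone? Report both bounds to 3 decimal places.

Let p₁ = 0.758, p₀ = 0.262.
Under exogeneity alone the bounds on PN are max{0,(p₁−p₀)/p₁} ≤ PN ≤ min{1,(1−p₀)/p₁}.
  lower = (p₁ − p₀)/p₁ = 0.496 / 0.758 ≈ 0.6544
  upper = min{1, (1 − p₀)/p₁} = 0.738 / 0.758 ≈ 0.9736

0.654 ≤ PN ≤ 0.974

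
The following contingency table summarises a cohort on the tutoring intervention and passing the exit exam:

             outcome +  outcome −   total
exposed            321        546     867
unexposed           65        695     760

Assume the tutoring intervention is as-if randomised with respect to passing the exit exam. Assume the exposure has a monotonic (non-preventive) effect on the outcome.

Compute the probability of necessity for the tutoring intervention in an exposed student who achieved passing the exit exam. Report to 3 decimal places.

p₁ = P(outcome | exposed) = 321/867 = 0.37024
p₀ = P(outcome | unexposed) = 65/760 = 0.085526
Under exogeneity and monotonicity, PN = (p₁ − p₀) / p₁.
PN = (0.37024 − 0.085526) / 0.37024 = 0.28472 / 0.37024 ≈ 0.7690

PN ≈ 0.769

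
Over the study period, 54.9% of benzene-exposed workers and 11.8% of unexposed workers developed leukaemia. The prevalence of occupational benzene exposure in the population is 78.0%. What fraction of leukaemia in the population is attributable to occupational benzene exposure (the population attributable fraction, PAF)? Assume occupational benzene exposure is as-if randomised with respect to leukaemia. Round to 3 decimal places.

p₁ = 0.549, p₀ = 0.118.
Overall risk P(Y=1) = π·p₁ + (1−π)·p₀ = 0.78×0.549 + 0.22×0.118 = 0.45418.
Under exogeneity, PAF = [P(Y=1) − p₀] / P(Y=1).
PAF = (0.45418 − 0.118) / 0.45418 ≈ 0.7402

PAF ≈ 0.740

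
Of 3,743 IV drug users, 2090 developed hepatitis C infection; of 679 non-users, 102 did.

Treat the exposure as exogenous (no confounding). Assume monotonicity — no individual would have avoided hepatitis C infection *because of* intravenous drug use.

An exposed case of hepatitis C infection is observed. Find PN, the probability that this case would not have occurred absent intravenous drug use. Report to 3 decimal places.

p₁ = P(outcome | exposed) = 2090/3743 = 0.55838
p₀ = P(outcome | unexposed) = 102/679 = 0.15022
Under exogeneity and monotonicity, PN = (p₁ − p₀) / p₁.
PN = (0.55838 − 0.15022) / 0.55838 = 0.40815 / 0.55838 ≈ 0.7310

PN ≈ 0.731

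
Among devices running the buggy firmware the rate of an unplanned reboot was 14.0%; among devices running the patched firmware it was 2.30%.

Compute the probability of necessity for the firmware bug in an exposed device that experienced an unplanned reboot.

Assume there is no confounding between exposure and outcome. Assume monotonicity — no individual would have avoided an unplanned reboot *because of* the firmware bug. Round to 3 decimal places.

PN ≈ 0.836

p₁ = 0.14, p₀ = 0.023.
Under exogeneity and monotonicity, PN = (p₁ − p₀) / p₁.
PN = (0.14 − 0.023) / 0.14 = 0.117 / 0.14 ≈ 0.8357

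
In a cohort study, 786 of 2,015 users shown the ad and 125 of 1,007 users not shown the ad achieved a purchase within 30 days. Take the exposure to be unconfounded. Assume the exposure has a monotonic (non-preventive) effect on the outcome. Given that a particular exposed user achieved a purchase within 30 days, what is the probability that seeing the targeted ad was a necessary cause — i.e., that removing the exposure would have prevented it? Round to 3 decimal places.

PN ≈ 0.682

p₁ = P(outcome | exposed) = 786/2015 = 0.39007
p₀ = P(outcome | unexposed) = 125/1007 = 0.12413
Under exogeneity and monotonicity, PN = (p₁ − p₀) / p₁.
PN = (0.39007 − 0.12413) / 0.39007 = 0.26594 / 0.39007 ≈ 0.6818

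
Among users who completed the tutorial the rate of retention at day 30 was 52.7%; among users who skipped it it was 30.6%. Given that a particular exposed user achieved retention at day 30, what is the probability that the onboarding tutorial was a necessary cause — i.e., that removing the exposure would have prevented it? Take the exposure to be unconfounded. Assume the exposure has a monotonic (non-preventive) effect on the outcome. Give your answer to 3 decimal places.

PN ≈ 0.419

p₁ = 0.527, p₀ = 0.306.
Under exogeneity and monotonicity, PN = (p₁ − p₀) / p₁.
PN = (0.527 − 0.306) / 0.527 = 0.221 / 0.527 ≈ 0.4194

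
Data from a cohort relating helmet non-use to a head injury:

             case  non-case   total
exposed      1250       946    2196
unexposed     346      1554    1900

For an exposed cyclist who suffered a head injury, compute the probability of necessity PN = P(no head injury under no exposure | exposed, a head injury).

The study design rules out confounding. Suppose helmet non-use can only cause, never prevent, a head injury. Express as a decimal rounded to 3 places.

p₁ = P(outcome | exposed) = 1250/2196 = 0.56922
p₀ = P(outcome | unexposed) = 346/1900 = 0.18211
Under exogeneity and monotonicity, PN = (p₁ − p₀) / p₁.
PN = (0.56922 − 0.18211) / 0.56922 = 0.38711 / 0.56922 ≈ 0.6801

PN ≈ 0.680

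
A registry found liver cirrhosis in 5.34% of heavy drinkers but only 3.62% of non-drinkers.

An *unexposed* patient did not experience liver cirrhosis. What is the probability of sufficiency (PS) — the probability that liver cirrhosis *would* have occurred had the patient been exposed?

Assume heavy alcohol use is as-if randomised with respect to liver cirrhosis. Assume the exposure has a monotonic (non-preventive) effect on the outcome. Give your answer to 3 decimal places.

p₁ = 0.0534, p₀ = 0.0362.
Under exogeneity and monotonicity, PS = (p₁ − p₀) / (1 − p₀).
PS = (0.0534 − 0.0362) / (1 − 0.0362) = 0.0172 / 0.9638 ≈ 0.0178

PS ≈ 0.018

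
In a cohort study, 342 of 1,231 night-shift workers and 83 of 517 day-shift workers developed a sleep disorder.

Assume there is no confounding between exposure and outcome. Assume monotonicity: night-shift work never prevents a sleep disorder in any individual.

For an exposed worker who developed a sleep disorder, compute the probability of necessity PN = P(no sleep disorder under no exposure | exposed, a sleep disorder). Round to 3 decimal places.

PN ≈ 0.422

p₁ = P(outcome | exposed) = 342/1231 = 0.27782
p₀ = P(outcome | unexposed) = 83/517 = 0.16054
Under exogeneity and monotonicity, PN = (p₁ − p₀) / p₁.
PN = (0.27782 − 0.16054) / 0.27782 = 0.11728 / 0.27782 ≈ 0.4221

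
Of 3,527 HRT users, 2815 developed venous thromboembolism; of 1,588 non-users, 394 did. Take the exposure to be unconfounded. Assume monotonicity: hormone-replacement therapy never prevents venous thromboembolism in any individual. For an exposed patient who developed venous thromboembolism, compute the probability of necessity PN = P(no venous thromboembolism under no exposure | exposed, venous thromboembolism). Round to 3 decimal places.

p₁ = P(outcome | exposed) = 2815/3527 = 0.79813
p₀ = P(outcome | unexposed) = 394/1588 = 0.24811
Under exogeneity and monotonicity, PN = (p₁ − p₀) / p₁.
PN = (0.79813 − 0.24811) / 0.79813 = 0.55002 / 0.79813 ≈ 0.6891

PN ≈ 0.689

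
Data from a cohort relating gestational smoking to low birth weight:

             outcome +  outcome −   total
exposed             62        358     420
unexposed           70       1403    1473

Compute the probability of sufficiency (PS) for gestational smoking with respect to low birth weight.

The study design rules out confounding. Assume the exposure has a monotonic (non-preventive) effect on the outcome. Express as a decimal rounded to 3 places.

p₁ = P(outcome | exposed) = 62/420 = 0.14762
p₀ = P(outcome | unexposed) = 70/1473 = 0.047522
Under exogeneity and monotonicity, PS = (p₁ − p₀)/(1 − p₀).
PS = (0.14762 − 0.047522) / 0.95248 ≈ 0.1051

PS ≈ 0.105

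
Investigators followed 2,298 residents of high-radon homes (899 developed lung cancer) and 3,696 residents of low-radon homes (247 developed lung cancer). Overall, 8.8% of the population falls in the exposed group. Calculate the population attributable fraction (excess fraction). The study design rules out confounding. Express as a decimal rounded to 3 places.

PAF ≈ 0.299

p₁ = P(outcome | exposed) = 899/2298 = 0.39121
p₀ = P(outcome | unexposed) = 247/3696 = 0.066829
Overall risk P(Y=1) = π·p₁ + (1−π)·p₀ = 0.088×0.39121 + 0.912×0.066829 = 0.095375.
Under exogeneity, PAF = [P(Y=1) − p₀] / P(Y=1).
PAF = (0.095375 − 0.066829) / 0.095375 ≈ 0.2993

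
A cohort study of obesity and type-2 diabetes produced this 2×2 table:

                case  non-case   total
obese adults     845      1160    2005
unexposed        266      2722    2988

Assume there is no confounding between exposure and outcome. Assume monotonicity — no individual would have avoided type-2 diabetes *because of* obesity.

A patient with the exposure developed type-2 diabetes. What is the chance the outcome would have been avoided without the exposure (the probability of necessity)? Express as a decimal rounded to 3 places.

p₁ = P(outcome | exposed) = 845/2005 = 0.42145
p₀ = P(outcome | unexposed) = 266/2988 = 0.089023
Under exogeneity and monotonicity, PN = (p₁ − p₀)/p₁.
PN = (0.42145 − 0.089023) / 0.42145 ≈ 0.7888

PN ≈ 0.789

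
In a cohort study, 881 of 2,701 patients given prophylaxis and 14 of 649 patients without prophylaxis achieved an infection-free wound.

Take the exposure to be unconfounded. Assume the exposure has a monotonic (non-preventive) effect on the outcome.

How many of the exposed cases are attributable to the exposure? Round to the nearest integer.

p₁ = P(outcome | exposed) = 881/2701 = 0.32618
p₀ = P(outcome | unexposed) = 14/649 = 0.021572
PN = (p₁ − p₀)/p₁ = (0.32618 − 0.021572) / 0.32618 ≈ 0.93386.
Attributable cases ≈ PN × (exposed cases) = 0.93386 × 881 ≈ 822.73.

about 823 cases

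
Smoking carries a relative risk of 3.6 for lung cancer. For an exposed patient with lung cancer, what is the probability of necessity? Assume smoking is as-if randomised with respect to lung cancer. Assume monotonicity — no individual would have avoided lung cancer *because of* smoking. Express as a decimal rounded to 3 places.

Under exogeneity and monotonicity, PN = (RR − 1) / RR = 1 − 1/RR.
PN = (3.6 − 1) / 3.6 = 2.6 / 3.6 ≈ 0.7222

PN ≈ 0.722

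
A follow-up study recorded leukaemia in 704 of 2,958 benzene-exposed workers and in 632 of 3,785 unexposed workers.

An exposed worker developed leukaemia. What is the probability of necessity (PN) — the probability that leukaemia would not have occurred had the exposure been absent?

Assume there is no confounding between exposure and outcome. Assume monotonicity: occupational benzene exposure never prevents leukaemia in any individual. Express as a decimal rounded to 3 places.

p₁ = P(outcome | exposed) = 704/2958 = 0.238
p₀ = P(outcome | unexposed) = 632/3785 = 0.16697
Under exogeneity and monotonicity, PN = (p₁ − p₀) / p₁.
PN = (0.238 − 0.16697) / 0.238 = 0.071024 / 0.238 ≈ 0.2984

PN ≈ 0.298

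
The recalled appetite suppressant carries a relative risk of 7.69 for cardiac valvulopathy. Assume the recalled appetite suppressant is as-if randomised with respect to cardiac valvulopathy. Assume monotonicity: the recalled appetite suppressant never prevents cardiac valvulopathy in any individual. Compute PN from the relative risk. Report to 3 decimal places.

Under exogeneity and monotonicity, PN = (RR − 1) / RR = 1 − 1/RR.
PN = (7.69 − 1) / 7.69 = 6.69 / 7.69 ≈ 0.8700

PN ≈ 0.870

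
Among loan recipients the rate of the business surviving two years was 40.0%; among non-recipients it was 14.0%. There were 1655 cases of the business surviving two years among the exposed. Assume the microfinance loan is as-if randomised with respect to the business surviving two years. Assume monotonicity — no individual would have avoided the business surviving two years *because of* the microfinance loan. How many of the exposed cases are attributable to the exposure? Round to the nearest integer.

p₁ = 0.4, p₀ = 0.14.
PN = (p₁ − p₀)/p₁ = (0.4 − 0.14) / 0.4 ≈ 0.65000.
Attributable cases ≈ PN × (exposed cases) = 0.65000 × 1655 ≈ 1075.75.

about 1076 cases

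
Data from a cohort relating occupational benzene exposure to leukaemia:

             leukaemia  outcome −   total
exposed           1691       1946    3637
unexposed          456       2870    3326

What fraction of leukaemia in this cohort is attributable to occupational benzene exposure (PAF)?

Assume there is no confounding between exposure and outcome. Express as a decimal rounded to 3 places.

PAF ≈ 0.555

p₁ = P(outcome | exposed) = 1691/3637 = 0.46494
p₀ = P(outcome | unexposed) = 456/3326 = 0.1371
Exposure prevalence π = 3637/6963 = 0.52233; overall risk P(Y=1) = 0.30834.
Under exogeneity, PAF = [P(Y=1) − p₀]/P(Y=1).
PAF = (0.30834 − 0.1371) / 0.30834 ≈ 0.5554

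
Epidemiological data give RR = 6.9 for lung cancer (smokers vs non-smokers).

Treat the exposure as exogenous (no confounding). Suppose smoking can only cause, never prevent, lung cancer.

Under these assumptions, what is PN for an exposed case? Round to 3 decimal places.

PN ≈ 0.855

Under exogeneity and monotonicity, PN = (RR − 1) / RR = 1 − 1/RR.
PN = (6.9 − 1) / 6.9 = 5.9 / 6.9 ≈ 0.8551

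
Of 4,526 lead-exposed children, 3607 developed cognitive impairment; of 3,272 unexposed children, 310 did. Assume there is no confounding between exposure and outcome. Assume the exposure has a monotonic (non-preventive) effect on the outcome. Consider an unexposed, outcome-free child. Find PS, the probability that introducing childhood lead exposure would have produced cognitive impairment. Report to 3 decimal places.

p₁ = P(outcome | exposed) = 3607/4526 = 0.79695
p₀ = P(outcome | unexposed) = 310/3272 = 0.094743
Under exogeneity and monotonicity, PS = (p₁ − p₀) / (1 − p₀).
PS = (0.79695 − 0.094743) / (1 − 0.094743) = 0.70221 / 0.90526 ≈ 0.7757

PS ≈ 0.776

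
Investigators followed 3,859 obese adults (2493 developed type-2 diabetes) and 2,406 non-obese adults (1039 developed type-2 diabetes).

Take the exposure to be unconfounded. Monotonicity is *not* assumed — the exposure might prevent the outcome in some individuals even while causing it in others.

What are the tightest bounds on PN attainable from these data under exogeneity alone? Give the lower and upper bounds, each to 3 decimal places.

p₁ = P(outcome | exposed) = 2493/3859 = 0.64602
p₀ = P(outcome | unexposed) = 1039/2406 = 0.43184
Under exogeneity alone the bounds on PN are max{0,(p₁−p₀)/p₁} ≤ PN ≤ min{1,(1−p₀)/p₁}.
  lower = (p₁ − p₀)/p₁ = 0.21419 / 0.64602 ≈ 0.3315
  upper = min{1, (1 − p₀)/p₁} = 0.56816 / 0.64602 ≈ 0.8795

0.332 ≤ PN ≤ 0.879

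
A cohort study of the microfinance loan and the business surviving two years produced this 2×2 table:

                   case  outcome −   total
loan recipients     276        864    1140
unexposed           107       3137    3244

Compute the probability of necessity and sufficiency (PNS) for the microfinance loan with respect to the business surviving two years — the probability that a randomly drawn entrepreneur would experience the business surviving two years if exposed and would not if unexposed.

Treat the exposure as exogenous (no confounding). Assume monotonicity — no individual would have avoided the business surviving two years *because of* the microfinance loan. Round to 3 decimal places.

p₁ = P(outcome | exposed) = 276/1140 = 0.24211
p₀ = P(outcome | unexposed) = 107/3244 = 0.032984
Under exogeneity and monotonicity, PNS = p₁ − p₀.
PNS = 0.24211 − 0.032984 = 0.20912

PNS ≈ 0.209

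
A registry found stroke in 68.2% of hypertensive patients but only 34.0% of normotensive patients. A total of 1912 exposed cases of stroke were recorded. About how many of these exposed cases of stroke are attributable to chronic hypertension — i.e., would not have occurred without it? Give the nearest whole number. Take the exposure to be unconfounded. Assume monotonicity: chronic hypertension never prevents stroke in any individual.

p₁ = 0.682, p₀ = 0.34.
PN = (p₁ − p₀)/p₁ = (0.682 − 0.34) / 0.682 ≈ 0.50147.
Attributable cases ≈ PN × (exposed cases) = 0.50147 × 1912 ≈ 958.80.

about 959 cases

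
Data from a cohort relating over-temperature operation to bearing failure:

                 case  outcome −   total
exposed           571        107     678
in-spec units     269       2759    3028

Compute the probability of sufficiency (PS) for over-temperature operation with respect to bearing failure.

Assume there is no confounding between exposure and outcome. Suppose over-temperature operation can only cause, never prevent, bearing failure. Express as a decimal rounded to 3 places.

PS ≈ 0.827

p₁ = P(outcome | exposed) = 571/678 = 0.84218
p₀ = P(outcome | unexposed) = 269/3028 = 0.088838
Under exogeneity and monotonicity, PS = (p₁ − p₀) / (1 − p₀).
PS = (0.84218 − 0.088838) / (1 − 0.088838) = 0.75335 / 0.91116 ≈ 0.8268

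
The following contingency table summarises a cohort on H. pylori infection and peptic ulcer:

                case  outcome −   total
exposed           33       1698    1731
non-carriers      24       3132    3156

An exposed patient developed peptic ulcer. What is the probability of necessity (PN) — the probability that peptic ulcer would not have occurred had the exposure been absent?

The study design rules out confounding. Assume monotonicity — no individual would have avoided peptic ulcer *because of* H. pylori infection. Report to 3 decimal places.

PN ≈ 0.601

p₁ = P(outcome | exposed) = 33/1731 = 0.019064
p₀ = P(outcome | unexposed) = 24/3156 = 0.0076046
Under exogeneity and monotonicity, PN = (p₁ − p₀)/p₁.
PN = (0.019064 − 0.0076046) / 0.019064 ≈ 0.6011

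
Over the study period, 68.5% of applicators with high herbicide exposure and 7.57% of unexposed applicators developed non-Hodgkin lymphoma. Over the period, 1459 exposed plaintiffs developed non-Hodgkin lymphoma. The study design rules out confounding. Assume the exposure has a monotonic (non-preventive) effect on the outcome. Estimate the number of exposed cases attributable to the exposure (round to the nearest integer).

p₁ = 0.685, p₀ = 0.0757.
PN = (p₁ − p₀)/p₁ = (0.685 − 0.0757) / 0.685 ≈ 0.88949.
Attributable cases ≈ PN × (exposed cases) = 0.88949 × 1459 ≈ 1297.76.

about 1298 cases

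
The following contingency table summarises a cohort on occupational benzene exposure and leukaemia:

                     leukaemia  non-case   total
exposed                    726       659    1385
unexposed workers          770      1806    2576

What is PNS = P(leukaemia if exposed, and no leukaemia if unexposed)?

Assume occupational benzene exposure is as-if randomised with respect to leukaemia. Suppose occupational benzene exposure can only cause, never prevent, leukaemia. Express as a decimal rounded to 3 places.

PNS ≈ 0.225

p₁ = P(outcome | exposed) = 726/1385 = 0.52419
p₀ = P(outcome | unexposed) = 770/2576 = 0.29891
Under exogeneity and monotonicity, PNS = p₁ − p₀.
PNS = 0.52419 − 0.29891 = 0.22527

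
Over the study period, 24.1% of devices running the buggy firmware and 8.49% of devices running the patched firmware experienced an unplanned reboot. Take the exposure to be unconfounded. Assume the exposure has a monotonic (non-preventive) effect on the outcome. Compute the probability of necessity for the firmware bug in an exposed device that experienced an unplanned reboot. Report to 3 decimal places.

p₁ = 0.241, p₀ = 0.0849.
Under exogeneity and monotonicity, PN = (p₁ − p₀) / p₁.
PN = (0.241 − 0.0849) / 0.241 = 0.1561 / 0.241 ≈ 0.6477

PN ≈ 0.648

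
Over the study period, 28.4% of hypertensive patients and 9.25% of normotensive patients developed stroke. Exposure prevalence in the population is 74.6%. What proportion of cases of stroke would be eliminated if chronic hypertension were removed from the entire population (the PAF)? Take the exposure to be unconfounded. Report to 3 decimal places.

p₁ = 0.284, p₀ = 0.0925.
Overall risk P(Y=1) = π·p₁ + (1−π)·p₀ = 0.746×0.284 + 0.254×0.0925 = 0.23536.
Under exogeneity, PAF = [P(Y=1) − p₀] / P(Y=1).
PAF = (0.23536 − 0.0925) / 0.23536 ≈ 0.6070

PAF ≈ 0.607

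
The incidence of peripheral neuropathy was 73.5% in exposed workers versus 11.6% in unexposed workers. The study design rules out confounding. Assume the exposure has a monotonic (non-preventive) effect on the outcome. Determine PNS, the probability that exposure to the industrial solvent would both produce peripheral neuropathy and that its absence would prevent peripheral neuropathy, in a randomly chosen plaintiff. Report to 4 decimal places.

p₁ = 0.735, p₀ = 0.116.
Under exogeneity and monotonicity, PNS = p₁ − p₀.
PNS = 0.735 − 0.116 = 0.619

PNS ≈ 0.6190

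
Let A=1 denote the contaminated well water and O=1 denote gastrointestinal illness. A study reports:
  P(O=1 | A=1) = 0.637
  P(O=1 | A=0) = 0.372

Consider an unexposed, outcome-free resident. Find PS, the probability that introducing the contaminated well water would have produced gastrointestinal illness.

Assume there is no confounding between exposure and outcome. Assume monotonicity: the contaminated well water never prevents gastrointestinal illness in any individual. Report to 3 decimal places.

Let p₁ = 0.637, p₀ = 0.372.
Under exogeneity and monotonicity, PS = (p₁ − p₀) / (1 − p₀).
PS = (0.637 − 0.372) / (1 − 0.372) = 0.265 / 0.628 ≈ 0.4220

PS ≈ 0.422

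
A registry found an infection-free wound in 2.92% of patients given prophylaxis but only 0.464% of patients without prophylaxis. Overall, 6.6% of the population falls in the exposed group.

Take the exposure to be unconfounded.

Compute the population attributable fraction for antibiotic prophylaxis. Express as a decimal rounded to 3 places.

PAF ≈ 0.259

p₁ = 0.0292, p₀ = 0.00464.
Overall risk P(Y=1) = π·p₁ + (1−π)·p₀ = 0.066×0.0292 + 0.934×0.00464 = 0.006261.
Under exogeneity, PAF = [P(Y=1) − p₀] / P(Y=1).
PAF = (0.006261 − 0.00464) / 0.006261 ≈ 0.2589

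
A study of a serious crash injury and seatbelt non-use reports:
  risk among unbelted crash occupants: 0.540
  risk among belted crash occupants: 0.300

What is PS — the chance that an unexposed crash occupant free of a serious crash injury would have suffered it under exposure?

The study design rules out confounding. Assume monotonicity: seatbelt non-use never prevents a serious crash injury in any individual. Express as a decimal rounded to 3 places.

Let p₁ = 0.54, p₀ = 0.3.
Under exogeneity and monotonicity, PS = (p₁ − p₀) / (1 − p₀).
PS = (0.54 − 0.3) / (1 − 0.3) = 0.24 / 0.7 ≈ 0.3429

PS ≈ 0.343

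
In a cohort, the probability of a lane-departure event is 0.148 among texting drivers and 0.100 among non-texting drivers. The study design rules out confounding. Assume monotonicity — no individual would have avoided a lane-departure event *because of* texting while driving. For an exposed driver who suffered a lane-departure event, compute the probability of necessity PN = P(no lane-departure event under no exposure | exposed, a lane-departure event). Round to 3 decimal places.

PN ≈ 0.324

Let p₁ = 0.148, p₀ = 0.1.
Under exogeneity and monotonicity, PN = (p₁ − p₀) / p₁.
PN = (0.148 − 0.1) / 0.148 = 0.048 / 0.148 ≈ 0.3243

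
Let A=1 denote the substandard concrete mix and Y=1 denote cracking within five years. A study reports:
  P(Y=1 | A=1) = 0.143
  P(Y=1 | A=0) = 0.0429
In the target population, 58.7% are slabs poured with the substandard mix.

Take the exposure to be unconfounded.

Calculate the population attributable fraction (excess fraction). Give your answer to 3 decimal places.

PAF ≈ 0.578

Let p₁ = 0.143, p₀ = 0.0429.
Overall risk P(Y=1) = π·p₁ + (1−π)·p₀ = 0.587×0.143 + 0.413×0.0429 = 0.10166.
Under exogeneity, PAF = [P(Y=1) − p₀] / P(Y=1).
PAF = (0.10166 − 0.0429) / 0.10166 ≈ 0.5780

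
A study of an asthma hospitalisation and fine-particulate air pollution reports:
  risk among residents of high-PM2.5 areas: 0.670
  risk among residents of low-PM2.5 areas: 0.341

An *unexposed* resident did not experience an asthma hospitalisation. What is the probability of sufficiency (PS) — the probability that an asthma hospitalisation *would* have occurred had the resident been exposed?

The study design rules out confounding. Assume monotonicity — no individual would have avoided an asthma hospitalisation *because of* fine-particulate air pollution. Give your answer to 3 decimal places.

Let p₁ = 0.67, p₀ = 0.341.
Under exogeneity and monotonicity, PS = (p₁ − p₀) / (1 − p₀).
PS = (0.67 − 0.341) / (1 − 0.341) = 0.329 / 0.659 ≈ 0.4992

PS ≈ 0.499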